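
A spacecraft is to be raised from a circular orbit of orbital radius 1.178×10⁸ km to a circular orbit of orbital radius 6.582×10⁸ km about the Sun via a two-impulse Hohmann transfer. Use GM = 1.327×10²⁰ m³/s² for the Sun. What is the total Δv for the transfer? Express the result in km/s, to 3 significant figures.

Δv_total ≈ 16.5 km/s

r₁ = 1.178×10⁸ km = 1.178×10¹¹ m.
r₂ = 6.582×10⁸ km = 6.582×10¹¹ m.
Transfer ellipse a_t = (r₁ + r₂)/2 = 3.880×10¹¹ m.
At r₁: circular v_c1 = √(μ/r₁) = 33560 m/s; transfer-perihelion v_p = √[μ(2/r₁ − 1/a_t)] = 43710 m/s.
Δv₁ = v_p − v_c1 = 10150 m/s.
At r₂: circular v_c2 = √(μ/r₂) = 14200 m/s; transfer-aphelion v_a = √[μ(2/r₂ − 1/a_t)] = 7824 m/s.
Δv₂ = v_c2 − v_a = 6375 m/s.
Total Δv = Δv₁ + Δv₂ = 16530 m/s = 16.53 km/s.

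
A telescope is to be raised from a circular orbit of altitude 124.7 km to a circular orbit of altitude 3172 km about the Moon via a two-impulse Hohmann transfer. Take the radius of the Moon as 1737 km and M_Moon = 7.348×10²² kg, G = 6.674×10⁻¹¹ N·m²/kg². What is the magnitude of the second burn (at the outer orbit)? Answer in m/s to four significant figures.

Δv ≈ 258.3 m/s

μ = GM = 6.674×10⁻¹¹ × 7.348×10²² = 4.904×10¹² m³/s².
r₁ = 1737 + 124.7 = 1861.7 km = 1.8617×10⁶ m.
r₂ = 1737 + 3172 = 4909.0 km = 4.9090×10⁶ m.
Transfer ellipse a_t = (r₁ + r₂)/2 = 3.385×10⁶ m.
At r₁: circular v_c1 = √(μ/r₁) = 1623 m/s; transfer-perilune v_p = √[μ(2/r₁ − 1/a_t)] = 1954 m/s.
At r₂: circular v_c2 = √(μ/r₂) = 999.5 m/s; transfer-apolune v_a = √[μ(2/r₂ − 1/a_t)] = 741.2 m/s.
Δv₂ = v_c2 − v_a = 258.3 m/s.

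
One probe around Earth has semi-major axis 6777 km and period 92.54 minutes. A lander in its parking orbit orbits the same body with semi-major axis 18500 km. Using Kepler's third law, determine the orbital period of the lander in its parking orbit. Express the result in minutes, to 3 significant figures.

T₂ ≈ 417 minutes

Kepler's third law: T² ∝ a³, so T₂ = T₁ (a₂/a₁)^(3/2).
a₂/a₁ = 2.730, (a₂/a₁)^(3/2) = 4.510.
T₂ = 92.54 × 4.510 = 417.4 minutes.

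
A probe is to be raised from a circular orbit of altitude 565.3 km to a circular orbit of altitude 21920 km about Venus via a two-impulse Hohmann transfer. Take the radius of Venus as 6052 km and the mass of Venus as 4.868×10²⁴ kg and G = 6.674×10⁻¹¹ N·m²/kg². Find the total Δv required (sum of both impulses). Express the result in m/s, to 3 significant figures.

μ = GM = 6.674×10⁻¹¹ × 4.868×10²⁴ = 3.249×10¹⁴ m³/s².
r₁ = 6052 + 565.3 = 6617.3 km = 6.6173×10⁶ m.
r₂ = 6052 + 21920 = 27972 km = 2.7972×10⁷ m.
Transfer ellipse a_t = (r₁ + r₂)/2 = 1.729×10⁷ m.
At r₁: circular v_c1 = √(μ/r₁) = 7007 m/s; transfer-periapsis v_p = √[μ(2/r₁ − 1/a_t)] = 8911 m/s.
Δv₁ = v_p − v_c1 = 1904 m/s.
At r₂: circular v_c2 = √(μ/r₂) = 3408 m/s; transfer-apoapsis v_a = √[μ(2/r₂ − 1/a_t)] = 2108 m/s.
Δv₂ = v_c2 − v_a = 1300 m/s.
Total Δv = Δv₁ + Δv₂ = 3204 m/s.

Δv_total ≈ 3200 m/s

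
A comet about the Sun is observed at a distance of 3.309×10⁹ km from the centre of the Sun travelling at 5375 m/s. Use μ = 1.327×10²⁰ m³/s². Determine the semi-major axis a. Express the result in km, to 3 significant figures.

r = 3.309×10¹² m.
Vis-viva rearranged: 1/a = 2/r − v²/μ = 6.044×10⁻¹³ − 2.177×10⁻¹³ = 3.867×10⁻¹³ m⁻¹.
a = 2.586×10¹² m = 2.5860×10⁹ km.

a ≈ 2.59×10⁹ km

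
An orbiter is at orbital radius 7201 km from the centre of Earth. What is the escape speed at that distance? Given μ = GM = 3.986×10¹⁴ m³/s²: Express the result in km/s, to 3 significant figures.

v_esc ≈ 10.5 km/s

r = 7201 km = 7.201×10⁶ m.
Escape speed v_esc = √(2μ/r) = √(2 × 3.986×10¹⁴ / 7.201×10⁶) = √(1.107×10⁸) = 10520 m/s.
= 10.52 km/s.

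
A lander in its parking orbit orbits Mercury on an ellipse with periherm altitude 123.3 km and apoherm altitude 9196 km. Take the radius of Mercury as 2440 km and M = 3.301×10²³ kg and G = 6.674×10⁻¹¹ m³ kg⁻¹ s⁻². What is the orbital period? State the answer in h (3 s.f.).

μ = GM = 6.674×10⁻¹¹ × 3.301×10²³ = 2.203×10¹³ m³/s².
r_p = 2440 + 123.3 = 2563.3 km = 2.5633×10⁶ m.
r_a = 2440 + 9196 = 11636 km = 1.1636×10⁷ m.
Semi-major axis a = (r_p + r_a)/2 = (2563.3 + 11636)/2 = 7099.6 km = 7.100×10⁶ m.
By Kepler's third law T = 2π√(a³/μ) = 2π × 4.030×10³ = 2.532×10⁴ s.
= 7.034 h.

T ≈ 7.03 h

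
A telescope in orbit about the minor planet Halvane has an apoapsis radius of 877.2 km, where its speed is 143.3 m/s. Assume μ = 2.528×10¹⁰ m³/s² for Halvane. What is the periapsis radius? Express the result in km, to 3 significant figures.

periapsis radius ≈ 485 km

r_a = 8.772×10⁵ m.
Specific energy ε = v²/2 − μ/r = -1.855×10⁴ J/kg, so a = −μ/(2ε) = 6.813×10⁵ m.
The apsides satisfy r_p + r_a = 2a, so the periapsis radius is 2a − r_a = 4.855×10⁵ m = 485.49 km.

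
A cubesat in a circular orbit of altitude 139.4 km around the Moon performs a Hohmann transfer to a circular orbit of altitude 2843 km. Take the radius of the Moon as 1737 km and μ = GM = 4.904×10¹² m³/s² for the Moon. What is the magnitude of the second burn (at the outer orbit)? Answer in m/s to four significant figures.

Δv ≈ 245.9 m/s

r₁ = 1737 + 139.4 = 1876.4 km = 1.8764×10⁶ m.
r₂ = 1737 + 2843 = 4580.0 km = 4.5800×10⁶ m.
Transfer ellipse a_t = (r₁ + r₂)/2 = 3.228×10⁶ m.
At r₁: circular v_c1 = √(μ/r₁) = 1617 m/s; transfer-perilune v_p = √[μ(2/r₁ − 1/a_t)] = 1926 m/s.
At r₂: circular v_c2 = √(μ/r₂) = 1035 m/s; transfer-apolune v_a = √[μ(2/r₂ − 1/a_t)] = 788.9 m/s.
Δv₂ = v_c2 − v_a = 245.9 m/s.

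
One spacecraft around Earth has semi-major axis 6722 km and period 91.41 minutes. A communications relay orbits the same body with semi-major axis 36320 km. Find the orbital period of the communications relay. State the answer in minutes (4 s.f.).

T₂ ≈ 1148 minutes

Kepler's third law: T² ∝ a³, so T₂ = T₁ (a₂/a₁)^(3/2).
a₂/a₁ = 5.403, (a₂/a₁)^(3/2) = 12.56.
T₂ = 91.41 × 12.56 = 1148 minutes.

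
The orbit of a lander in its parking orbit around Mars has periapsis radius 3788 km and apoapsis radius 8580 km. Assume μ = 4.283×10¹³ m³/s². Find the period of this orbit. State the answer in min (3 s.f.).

T ≈ 246 min

Semi-major axis a = (r_p + r_a)/2 = (3788.0 + 8580.0)/2 = 6184.0 km = 6.184×10⁶ m.
By Kepler's third law T = 2π√(a³/μ) = 2π × 2.350×10³ = 1.476×10⁴ s.
= 246.1 min.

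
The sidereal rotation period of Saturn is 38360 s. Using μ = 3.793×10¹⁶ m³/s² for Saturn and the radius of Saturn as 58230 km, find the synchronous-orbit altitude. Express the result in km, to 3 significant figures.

h_sync ≈ 54000 km

A synchronous orbit has period T, so by Kepler's third law a = (μT²/4π²)^(1/3).
μT²/4π² = 3.793×10¹⁶ × (3.836×10⁴)² / 39.48 = 1.414×10²⁴ m³.
a = 1.122×10⁸ m = 1.1223×10⁵ km.
Altitude h = a − R = 1.1223×10⁵ − 58230 = 54005 km.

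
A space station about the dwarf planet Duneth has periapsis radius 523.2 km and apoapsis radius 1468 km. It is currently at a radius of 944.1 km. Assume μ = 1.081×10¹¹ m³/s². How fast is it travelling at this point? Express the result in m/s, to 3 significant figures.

Semi-major axis a = (r_p + r_a)/2 = 995.60 km = 9.956×10⁵ m.
Vis-viva: v² = μ(2/r − 1/a) = 1.081×10¹¹ × (2.118×10⁻⁶ − 1.004×10⁻⁶) = 1.204×10⁵ m²/s².
v = 347.0 m/s.

v ≈ 347 m/s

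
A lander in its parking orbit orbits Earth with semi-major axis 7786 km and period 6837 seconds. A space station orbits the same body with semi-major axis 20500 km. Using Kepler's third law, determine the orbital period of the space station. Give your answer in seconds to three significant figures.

T₂ ≈ 29200 seconds

Kepler's third law: T² ∝ a³, so T₂ = T₁ (a₂/a₁)^(3/2).
a₂/a₁ = 2.633, (a₂/a₁)^(3/2) = 4.272.
T₂ = 6837 × 4.272 = 29210 seconds.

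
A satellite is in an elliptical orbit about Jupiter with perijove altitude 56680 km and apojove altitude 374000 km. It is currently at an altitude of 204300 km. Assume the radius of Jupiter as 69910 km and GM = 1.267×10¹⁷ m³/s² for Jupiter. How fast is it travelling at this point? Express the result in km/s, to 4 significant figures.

v ≈ 21.91 km/s

r_p = 69910 + 56680 = 126590 km = 1.2659×10⁸ m.
r_a = 69910 + 374000 = 443910 km = 4.4391×10⁸ m.
r = 69910 + 204300 = 2.7421×10⁵ km = 2.742×10⁸ m.
Semi-major axis a = (r_p + r_a)/2 = 2.8525×10⁵ km = 2.852×10⁸ m.
Vis-viva: v² = μ(2/r − 1/a) = 1.267×10¹⁷ × (7.294×10⁻⁹ − 3.506×10⁻⁹) = 4.799×10⁸ m²/s².
v = 21910 m/s = 21.91 km/s.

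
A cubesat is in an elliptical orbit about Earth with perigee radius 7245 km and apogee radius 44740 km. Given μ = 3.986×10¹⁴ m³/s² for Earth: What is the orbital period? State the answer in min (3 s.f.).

Semi-major axis a = (r_p + r_a)/2 = (7245.0 + 44740)/2 = 25992 km = 2.599×10⁷ m.
By Kepler's third law T = 2π√(a³/μ) = 2π × 6.637×10³ = 4.170×10⁴ s.
= 695.1 min.

T ≈ 695 min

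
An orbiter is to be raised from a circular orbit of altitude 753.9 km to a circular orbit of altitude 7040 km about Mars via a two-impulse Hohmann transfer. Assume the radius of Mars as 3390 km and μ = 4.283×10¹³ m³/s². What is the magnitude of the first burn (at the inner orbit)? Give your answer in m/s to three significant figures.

Δv ≈ 631 m/s

r₁ = 3390 + 753.9 = 4143.9 km = 4.1439×10⁶ m.
r₂ = 3390 + 7040 = 10430 km = 1.0430×10⁷ m.
Transfer ellipse a_t = (r₁ + r₂)/2 = 7.287×10⁶ m.
At r₁: circular v_c1 = √(μ/r₁) = 3215 m/s; transfer-periapsis v_p = √[μ(2/r₁ − 1/a_t)] = 3846 m/s.
Δv₁ = v_p − v_c1 = 631.3 m/s.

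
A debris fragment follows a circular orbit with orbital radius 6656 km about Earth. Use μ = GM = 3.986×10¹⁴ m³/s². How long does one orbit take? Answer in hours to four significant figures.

r = 6656 km = 6.656×10⁶ m.
Kepler's third law: T = 2π√(r³/μ) = 2π√((6.656×10⁶)³ / 3.986×10¹⁴).
r³/μ = 7.398×10⁵ s², so T = 2π × 8.601×10² = 5.404×10³ s.
Converting: 5.404×10³ s ÷ 3600 = 1.501 hours.

T ≈ 1.501 hours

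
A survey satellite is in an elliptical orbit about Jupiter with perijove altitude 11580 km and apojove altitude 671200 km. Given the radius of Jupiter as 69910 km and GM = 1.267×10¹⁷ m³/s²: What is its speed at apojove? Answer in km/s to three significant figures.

r_p = 69910 + 11580 = 81490 km = 8.1490×10⁷ m.
r_a = 69910 + 671200 = 741110 km = 7.4111×10⁸ m.
Semi-major axis a = (r_p + r_a)/2 = 4.1130×10⁵ km = 4.113×10⁸ m.
Vis-viva: v² = μ(2/r − 1/a) = 1.267×10¹⁷ × (2.699×10⁻⁹ − 2.431×10⁻⁹) = 3.387×10⁷ m²/s².
v = 5820 m/s = 5.820 km/s.

v ≈ 5.82 km/s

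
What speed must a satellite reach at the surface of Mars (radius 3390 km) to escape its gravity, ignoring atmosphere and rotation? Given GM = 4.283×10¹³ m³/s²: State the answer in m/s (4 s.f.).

v_esc ≈ 5027 m/s

r = R = 3.390×10⁶ m.
Escape speed v_esc = √(2μ/r) = √(2 × 4.283×10¹³ / 3.390×10⁶) = √(2.527×10⁷) = 5027 m/s.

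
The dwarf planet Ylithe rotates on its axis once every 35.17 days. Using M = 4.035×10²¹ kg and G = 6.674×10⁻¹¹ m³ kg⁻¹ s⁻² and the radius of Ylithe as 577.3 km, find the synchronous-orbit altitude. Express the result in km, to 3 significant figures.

h_sync ≈ 39200 km

μ = GM = 6.674×10⁻¹¹ × 4.035×10²¹ = 2.693×10¹¹ m³/s².
T = 35.17 days = 3.039×10⁶ s.
A synchronous orbit has period T, so by Kepler's third law a = (μT²/4π²)^(1/3).
μT²/4π² = 2.693×10¹¹ × (3.039×10⁶)² / 39.48 = 6.299×10²² m³.
a = 3.979×10⁷ m = 39788 km.
Altitude h = a − R = 39788 − 577.3 = 39210 km.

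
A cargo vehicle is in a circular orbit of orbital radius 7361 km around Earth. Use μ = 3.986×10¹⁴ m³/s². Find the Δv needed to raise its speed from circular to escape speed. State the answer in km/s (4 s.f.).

r = 7361 km = 7.361×10⁶ m.
Circular speed v_c = √(μ/r) = 7359 m/s.
Escape speed v_esc = √(2μ/r) = √2 × v_c = 10410 m/s.
Δv = v_esc − v_c = 3048 m/s = 3.048 km/s.

Δv ≈ 3.048 km/s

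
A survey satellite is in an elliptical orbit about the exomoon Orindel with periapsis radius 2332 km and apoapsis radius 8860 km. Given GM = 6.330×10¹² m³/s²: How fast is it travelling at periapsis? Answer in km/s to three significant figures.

Semi-major axis a = (r_p + r_a)/2 = 5596.0 km = 5.596×10⁶ m.
Vis-viva: v² = μ(2/r − 1/a) = 6.330×10¹² × (8.576×10⁻⁷ − 1.787×10⁻⁷) = 4.298×10⁶ m²/s².
v = 2073 m/s = 2.073 km/s.

v ≈ 2.07 km/s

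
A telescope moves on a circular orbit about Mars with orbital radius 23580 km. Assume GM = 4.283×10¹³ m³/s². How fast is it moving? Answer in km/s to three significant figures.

r = 23580 km = 2.358×10⁷ m.
For a circular orbit v = √(μ/r) = √(4.283×10¹³ / 2.358×10⁷) = √(1.816×10⁶) = 1348 m/s.
That is 1.348 km/s.

v ≈ 1.35 km/s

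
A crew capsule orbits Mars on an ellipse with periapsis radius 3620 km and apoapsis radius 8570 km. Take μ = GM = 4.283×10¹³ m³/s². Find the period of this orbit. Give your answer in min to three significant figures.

T ≈ 241 min

Semi-major axis a = (r_p + r_a)/2 = (3620.0 + 8570.0)/2 = 6095.0 km = 6.095×10⁶ m.
By Kepler's third law T = 2π√(a³/μ) = 2π × 2.299×10³ = 1.445×10⁴ s.
= 240.8 min.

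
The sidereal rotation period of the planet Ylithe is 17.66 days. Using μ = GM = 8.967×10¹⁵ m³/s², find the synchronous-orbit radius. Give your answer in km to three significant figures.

r_sync ≈ 8.09×10⁵ km

T = 17.66 days = 1.526×10⁶ s.
A synchronous orbit has period T, so by Kepler's third law a = (μT²/4π²)^(1/3).
μT²/4π² = 8.967×10¹⁵ × (1.526×10⁶)² / 39.48 = 5.288×10²⁶ m³.
a = 8.087×10⁸ m = 8.0866×10⁵ km.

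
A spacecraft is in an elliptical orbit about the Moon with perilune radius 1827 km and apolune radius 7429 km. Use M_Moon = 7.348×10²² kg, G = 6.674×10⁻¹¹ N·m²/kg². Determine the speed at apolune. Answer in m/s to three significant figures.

μ = GM = 6.674×10⁻¹¹ × 7.348×10²² = 4.904×10¹² m³/s².
Semi-major axis a = (r_p + r_a)/2 = 4628.0 km = 4.628×10⁶ m.
Vis-viva: v² = μ(2/r − 1/a) = 4.904×10¹² × (2.692×10⁻⁷ − 2.161×10⁻⁷) = 2.606×10⁵ m²/s².
v = 510.5 m/s.

v ≈ 510 m/s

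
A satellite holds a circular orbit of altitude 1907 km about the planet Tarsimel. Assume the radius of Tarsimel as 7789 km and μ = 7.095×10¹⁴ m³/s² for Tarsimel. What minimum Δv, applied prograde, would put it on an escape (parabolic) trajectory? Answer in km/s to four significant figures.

r = 7789 + 1907 = 9696.0 km = 9.6960×10⁶ m.
Circular speed v_c = √(μ/r) = 8554 m/s.
Escape speed v_esc = √(2μ/r) = √2 × v_c = 12100 m/s.
Δv = v_esc − v_c = 3543 m/s = 3.543 km/s.

Δv ≈ 3.543 km/s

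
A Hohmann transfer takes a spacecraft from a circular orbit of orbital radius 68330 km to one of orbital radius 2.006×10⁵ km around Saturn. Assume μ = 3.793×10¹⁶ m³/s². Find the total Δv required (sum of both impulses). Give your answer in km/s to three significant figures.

Δv_total ≈ 9.16 km/s

r₁ = 68330 km = 6.833×10⁷ m.
r₂ = 2.006×10⁵ km = 2.006×10⁸ m.
Transfer ellipse a_t = (r₁ + r₂)/2 = 1.345×10⁸ m.
At r₁: circular v_c1 = √(μ/r₁) = 23560 m/s; transfer-perikrone v_p = √[μ(2/r₁ − 1/a_t)] = 28780 m/s.
Δv₁ = v_p − v_c1 = 5217 m/s.
At r₂: circular v_c2 = √(μ/r₂) = 13750 m/s; transfer-apokrone v_a = √[μ(2/r₂ − 1/a_t)] = 9802 m/s.
Δv₂ = v_c2 − v_a = 3948 m/s.
Total Δv = Δv₁ + Δv₂ = 9165 m/s = 9.165 km/s.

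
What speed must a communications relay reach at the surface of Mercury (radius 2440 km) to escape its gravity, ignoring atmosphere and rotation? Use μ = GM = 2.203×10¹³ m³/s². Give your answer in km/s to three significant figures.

v_esc ≈ 4.25 km/s

r = R = 2.440×10⁶ m.
Escape speed v_esc = √(2μ/r) = √(2 × 2.203×10¹³ / 2.440×10⁶) = √(1.806×10⁷) = 4249 m/s.
= 4.249 km/s.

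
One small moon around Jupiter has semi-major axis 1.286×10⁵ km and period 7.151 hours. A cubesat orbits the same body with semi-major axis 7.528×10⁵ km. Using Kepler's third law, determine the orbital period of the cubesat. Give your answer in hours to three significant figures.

T₂ ≈ 101 hours

Kepler's third law: T² ∝ a³, so T₂ = T₁ (a₂/a₁)^(3/2).
a₂/a₁ = 5.854, (a₂/a₁)^(3/2) = 14.16.
T₂ = 7.151 × 14.16 = 101.3 hours.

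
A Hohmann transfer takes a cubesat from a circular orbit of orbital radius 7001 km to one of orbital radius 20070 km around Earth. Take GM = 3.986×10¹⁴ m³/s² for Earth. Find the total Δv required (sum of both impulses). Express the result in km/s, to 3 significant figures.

Δv_total ≈ 2.89 km/s

r₁ = 7001 km = 7.001×10⁶ m.
r₂ = 20070 km = 2.007×10⁷ m.
Transfer ellipse a_t = (r₁ + r₂)/2 = 1.354×10⁷ m.
At r₁: circular v_c1 = √(μ/r₁) = 7546 m/s; transfer-perigee v_p = √[μ(2/r₁ − 1/a_t)] = 9188 m/s.
Δv₁ = v_p − v_c1 = 1643 m/s.
At r₂: circular v_c2 = √(μ/r₂) = 4457 m/s; transfer-apogee v_a = √[μ(2/r₂ − 1/a_t)] = 3205 m/s.
Δv₂ = v_c2 − v_a = 1251 m/s.
Total Δv = Δv₁ + Δv₂ = 2894 m/s = 2.894 km/s.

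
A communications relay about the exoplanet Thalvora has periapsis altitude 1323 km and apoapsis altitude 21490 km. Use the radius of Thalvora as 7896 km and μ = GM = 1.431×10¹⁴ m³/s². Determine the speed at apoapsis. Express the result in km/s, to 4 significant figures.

r_p = 7896 + 1323 = 9219.0 km = 9.2190×10⁶ m.
r_a = 7896 + 21490 = 29386 km = 2.9386×10⁷ m.
Semi-major axis a = (r_p + r_a)/2 = 19302 km = 1.930×10⁷ m.
Vis-viva: v² = μ(2/r − 1/a) = 1.431×10¹⁴ × (6.806×10⁻⁸ − 5.181×10⁻⁸) = 2.326×10⁶ m²/s².
v = 1525 m/s = 1.525 km/s.

v ≈ 1.525 km/s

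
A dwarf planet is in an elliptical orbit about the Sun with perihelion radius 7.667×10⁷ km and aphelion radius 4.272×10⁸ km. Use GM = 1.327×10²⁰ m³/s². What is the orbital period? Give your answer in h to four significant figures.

T ≈ 19160 h

Semi-major axis a = (r_p + r_a)/2 = (7.6670×10⁷ + 4.2720×10⁸)/2 = 2.5194×10⁸ km = 2.519×10¹¹ m.
By Kepler's third law T = 2π√(a³/μ) = 2π × 1.098×10⁷ = 6.897×10⁷ s.
= 19160 h.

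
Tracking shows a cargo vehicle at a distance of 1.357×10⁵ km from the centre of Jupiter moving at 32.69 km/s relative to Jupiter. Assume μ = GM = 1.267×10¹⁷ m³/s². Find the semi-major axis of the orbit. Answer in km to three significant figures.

r = 1.357×10⁸ m.
Specific orbital energy ε = v²/2 − μ/r = (32690)²/2 − 1.267×10¹⁷/1.357×10⁸ = -3.994×10⁸ J/kg.
Since ε = −μ/(2a), a = −μ/(2ε) = 1.586×10⁸ m = 1.5863×10⁵ km.

a ≈ 1.59×10⁵ km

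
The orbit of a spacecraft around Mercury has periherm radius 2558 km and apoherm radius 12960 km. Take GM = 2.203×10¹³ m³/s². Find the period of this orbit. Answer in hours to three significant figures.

T ≈ 8.04 hours

Semi-major axis a = (r_p + r_a)/2 = (2558.0 + 12960)/2 = 7759.0 km = 7.759×10⁶ m.
By Kepler's third law T = 2π√(a³/μ) = 2π × 4.605×10³ = 2.893×10⁴ s.
= 8.037 hours.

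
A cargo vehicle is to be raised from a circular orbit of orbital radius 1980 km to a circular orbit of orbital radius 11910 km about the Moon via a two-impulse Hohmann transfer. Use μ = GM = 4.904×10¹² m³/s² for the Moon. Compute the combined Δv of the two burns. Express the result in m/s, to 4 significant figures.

r₁ = 1980 km = 1.980×10⁶ m.
r₂ = 11910 km = 1.191×10⁷ m.
Transfer ellipse a_t = (r₁ + r₂)/2 = 6.945×10⁶ m.
At r₁: circular v_c1 = √(μ/r₁) = 1574 m/s; transfer-perilune v_p = √[μ(2/r₁ − 1/a_t)] = 2061 m/s.
Δv₁ = v_p − v_c1 = 487.2 m/s.
At r₂: circular v_c2 = √(μ/r₂) = 641.7 m/s; transfer-apolune v_a = √[μ(2/r₂ − 1/a_t)] = 342.6 m/s.
Δv₂ = v_c2 − v_a = 299.1 m/s.
Total Δv = Δv₁ + Δv₂ = 786.2 m/s.

Δv_total ≈ 786.2 m/s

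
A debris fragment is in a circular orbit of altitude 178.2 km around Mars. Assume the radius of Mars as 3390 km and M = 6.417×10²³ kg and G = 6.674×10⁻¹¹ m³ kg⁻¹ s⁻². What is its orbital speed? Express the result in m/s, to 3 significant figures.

μ = GM = 6.674×10⁻¹¹ × 6.417×10²³ = 4.283×10¹³ m³/s².
r = 3390 + 178.2 = 3568.2 km = 3.5682×10⁶ m.
For a circular orbit v = √(μ/r) = √(4.283×10¹³ / 3.568×10⁶) = √(1.200×10⁷) = 3464 m/s.

v ≈ 3460 m/s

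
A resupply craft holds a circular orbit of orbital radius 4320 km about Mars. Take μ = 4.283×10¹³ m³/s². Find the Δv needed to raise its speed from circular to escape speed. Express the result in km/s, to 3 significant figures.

r = 4320 km = 4.320×10⁶ m.
Circular speed v_c = √(μ/r) = 3149 m/s.
Escape speed v_esc = √(2μ/r) = √2 × v_c = 4453 m/s.
Δv = v_esc − v_c = 1304 m/s = 1.304 km/s.

Δv ≈ 1.30 km/s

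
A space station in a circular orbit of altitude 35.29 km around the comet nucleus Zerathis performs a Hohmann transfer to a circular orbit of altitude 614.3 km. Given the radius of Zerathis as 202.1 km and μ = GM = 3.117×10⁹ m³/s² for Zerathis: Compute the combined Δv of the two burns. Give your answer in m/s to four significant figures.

Δv_total ≈ 48.36 m/s

r₁ = 202.1 + 35.29 = 237.39 km = 2.3739×10⁵ m.
r₂ = 202.1 + 614.3 = 816.40 km = 8.1640×10⁵ m.
Transfer ellipse a_t = (r₁ + r₂)/2 = 5.269×10⁵ m.
At r₁: circular v_c1 = √(μ/r₁) = 114.6 m/s; transfer-periapsis v_p = √[μ(2/r₁ − 1/a_t)] = 142.6 m/s.
Δv₁ = v_p − v_c1 = 28.05 m/s.
At r₂: circular v_c2 = √(μ/r₂) = 61.79 m/s; transfer-apoapsis v_a = √[μ(2/r₂ − 1/a_t)] = 41.47 m/s.
Δv₂ = v_c2 − v_a = 20.31 m/s.
Total Δv = Δv₁ + Δv₂ = 48.36 m/s.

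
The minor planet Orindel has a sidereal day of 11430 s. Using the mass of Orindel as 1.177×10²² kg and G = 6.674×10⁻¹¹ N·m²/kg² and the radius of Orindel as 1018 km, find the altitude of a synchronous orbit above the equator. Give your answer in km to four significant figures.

h_sync ≈ 357.0 km

μ = GM = 6.674×10⁻¹¹ × 1.177×10²² = 7.855×10¹¹ m³/s².
A synchronous orbit has period T, so by Kepler's third law a = (μT²/4π²)^(1/3).
μT²/4π² = 7.855×10¹¹ × (1.143×10⁴)² / 39.48 = 2.600×10¹⁸ m³.
a = 1.375×10⁶ m = 1375.0 km.
Altitude h = a − R = 1375.0 − 1018 = 356.99 km.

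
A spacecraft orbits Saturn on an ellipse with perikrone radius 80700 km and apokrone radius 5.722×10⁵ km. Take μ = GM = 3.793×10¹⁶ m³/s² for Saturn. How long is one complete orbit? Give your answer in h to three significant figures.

Semi-major axis a = (r_p + r_a)/2 = (80700 + 5.7220×10⁵)/2 = 3.2645×10⁵ km = 3.264×10⁸ m.
By Kepler's third law T = 2π√(a³/μ) = 2π × 3.029×10⁴ = 1.903×10⁵ s.
= 52.86 h.

T ≈ 52.9 h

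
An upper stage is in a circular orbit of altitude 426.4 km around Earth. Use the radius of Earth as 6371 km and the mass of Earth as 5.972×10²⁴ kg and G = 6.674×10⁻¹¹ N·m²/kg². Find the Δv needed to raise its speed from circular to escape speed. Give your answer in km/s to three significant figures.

μ = GM = 6.674×10⁻¹¹ × 5.972×10²⁴ = 3.986×10¹⁴ m³/s².
r = 6371 + 426.4 = 6797.4 km = 6.7974×10⁶ m.
Circular speed v_c = √(μ/r) = 7657 m/s.
Escape speed v_esc = √(2μ/r) = √2 × v_c = 10830 m/s.
Δv = v_esc − v_c = 3172 m/s = 3.172 km/s.

Δv ≈ 3.17 km/s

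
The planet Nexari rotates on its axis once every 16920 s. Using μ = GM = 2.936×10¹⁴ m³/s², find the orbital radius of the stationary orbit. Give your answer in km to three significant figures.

r_sync ≈ 12900 km

A synchronous orbit has period T, so by Kepler's third law a = (μT²/4π²)^(1/3).
μT²/4π² = 2.936×10¹⁴ × (1.692×10⁴)² / 39.48 = 2.129×10²¹ m³.
a = 1.286×10⁷ m = 12865 km.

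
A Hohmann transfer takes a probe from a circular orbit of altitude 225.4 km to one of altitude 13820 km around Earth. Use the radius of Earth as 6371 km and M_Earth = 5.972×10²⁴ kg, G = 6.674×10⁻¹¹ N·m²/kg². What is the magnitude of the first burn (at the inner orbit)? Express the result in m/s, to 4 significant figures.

Δv ≈ 1771 m/s

μ = GM = 6.674×10⁻¹¹ × 5.972×10²⁴ = 3.986×10¹⁴ m³/s².
r₁ = 6371 + 225.4 = 6596.4 km = 6.5964×10⁶ m.
r₂ = 6371 + 13820 = 20191 km = 2.0191×10⁷ m.
Transfer ellipse a_t = (r₁ + r₂)/2 = 1.339×10⁷ m.
At r₁: circular v_c1 = √(μ/r₁) = 7773 m/s; transfer-perigee v_p = √[μ(2/r₁ − 1/a_t)] = 9544 m/s.
Δv₁ = v_p − v_c1 = 1771 m/s.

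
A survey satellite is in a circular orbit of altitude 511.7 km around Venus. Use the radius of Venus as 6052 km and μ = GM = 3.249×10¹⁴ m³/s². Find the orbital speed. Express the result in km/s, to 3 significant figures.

v ≈ 7.04 km/s

r = 6052 + 511.7 = 6563.7 km = 6.5637×10⁶ m.
For a circular orbit v = √(μ/r) = √(3.249×10¹⁴ / 6.564×10⁶) = √(4.950×10⁷) = 7036 m/s.
That is 7.036 km/s.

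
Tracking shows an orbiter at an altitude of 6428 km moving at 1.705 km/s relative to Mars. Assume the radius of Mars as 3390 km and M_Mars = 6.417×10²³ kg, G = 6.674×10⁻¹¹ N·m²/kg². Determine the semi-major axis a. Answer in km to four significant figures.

μ = GM = 6.674×10⁻¹¹ × 6.417×10²³ = 4.283×10¹³ m³/s².
r = 3390 + 6428 = 9818.0 km = 9.818×10⁶ m.
Specific orbital energy ε = v²/2 − μ/r = (1705)²/2 − 4.283×10¹³/9.818×10⁶ = -2.909×10⁶ J/kg.
Since ε = −μ/(2a), a = −μ/(2ε) = 7.362×10⁶ m = 7362.2 km.

a ≈ 7362 km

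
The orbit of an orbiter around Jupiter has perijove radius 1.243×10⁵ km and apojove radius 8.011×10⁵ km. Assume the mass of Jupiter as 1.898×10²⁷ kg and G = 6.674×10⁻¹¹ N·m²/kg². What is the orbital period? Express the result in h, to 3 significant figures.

μ = GM = 6.674×10⁻¹¹ × 1.898×10²⁷ = 1.267×10¹⁷ m³/s².
Semi-major axis a = (r_p + r_a)/2 = (1.2430×10⁵ + 8.0110×10⁵)/2 = 4.6270×10⁵ km = 4.627×10⁸ m.
By Kepler's third law T = 2π√(a³/μ) = 2π × 2.796×10⁴ = 1.757×10⁵ s.
= 48.81 h.

T ≈ 48.8 h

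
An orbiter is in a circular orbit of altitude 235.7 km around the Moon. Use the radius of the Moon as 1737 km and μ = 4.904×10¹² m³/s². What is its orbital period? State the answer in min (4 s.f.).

T ≈ 131.0 min

r = 1737 + 235.7 = 1972.7 km = 1.9727×10⁶ m.
Kepler's third law: T = 2π√(r³/μ) = 2π√((1.973×10⁶)³ / 4.904×10¹²).
r³/μ = 1.565×10⁶ s², so T = 2π × 1.251×10³ = 7.861×10³ s.
Converting: 7.861×10³ s ÷ 60.00 = 131.0 min.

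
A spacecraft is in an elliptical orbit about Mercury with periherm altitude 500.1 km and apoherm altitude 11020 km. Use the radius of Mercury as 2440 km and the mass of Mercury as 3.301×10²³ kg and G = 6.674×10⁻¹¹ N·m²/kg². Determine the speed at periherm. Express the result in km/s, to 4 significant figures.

μ = GM = 6.674×10⁻¹¹ × 3.301×10²³ = 2.203×10¹³ m³/s².
r_p = 2440 + 500.1 = 2940.1 km = 2.9401×10⁶ m.
r_a = 2440 + 11020 = 13460 km = 1.3460×10⁷ m.
Semi-major axis a = (r_p + r_a)/2 = 8200.0 km = 8.200×10⁶ m.
Vis-viva: v² = μ(2/r − 1/a) = 2.203×10¹³ × (6.802×10⁻⁷ − 1.220×10⁻⁷) = 1.230×10⁷ m²/s².
v = 3507 m/s = 3.507 km/s.

v ≈ 3.507 km/s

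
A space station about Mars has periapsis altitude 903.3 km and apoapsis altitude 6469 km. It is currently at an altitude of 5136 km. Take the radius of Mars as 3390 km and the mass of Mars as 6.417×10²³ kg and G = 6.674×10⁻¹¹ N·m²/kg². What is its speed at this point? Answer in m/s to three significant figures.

v ≈ 2000 m/s

μ = GM = 6.674×10⁻¹¹ × 6.417×10²³ = 4.283×10¹³ m³/s².
r_p = 3390 + 903.3 = 4293.3 km = 4.2933×10⁶ m.
r_a = 3390 + 6469 = 9859.0 km = 9.8590×10⁶ m.
r = 3390 + 5136 = 8526.0 km = 8.526×10⁶ m.
Semi-major axis a = (r_p + r_a)/2 = 7076.1 km = 7.076×10⁶ m.
Vis-viva: v² = μ(2/r − 1/a) = 4.283×10¹³ × (2.346×10⁻⁷ − 1.413×10⁻⁷) = 3.994×10⁶ m²/s².
v = 1998 m/s.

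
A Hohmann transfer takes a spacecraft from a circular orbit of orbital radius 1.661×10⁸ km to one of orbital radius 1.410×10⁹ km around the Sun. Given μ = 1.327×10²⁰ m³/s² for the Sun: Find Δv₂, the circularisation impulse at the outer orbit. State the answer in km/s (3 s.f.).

Δv ≈ 5.25 km/s

r₁ = 1.661×10⁸ km = 1.661×10¹¹ m.
r₂ = 1.410×10⁹ km = 1.410×10¹² m.
Transfer ellipse a_t = (r₁ + r₂)/2 = 7.880×10¹¹ m.
At r₁: circular v_c1 = √(μ/r₁) = 28270 m/s; transfer-perihelion v_p = √[μ(2/r₁ − 1/a_t)] = 37810 m/s.
At r₂: circular v_c2 = √(μ/r₂) = 9701 m/s; transfer-aphelion v_a = √[μ(2/r₂ − 1/a_t)] = 4454 m/s.
Δv₂ = v_c2 − v_a = 5247 m/s.
= 5.247 km/s.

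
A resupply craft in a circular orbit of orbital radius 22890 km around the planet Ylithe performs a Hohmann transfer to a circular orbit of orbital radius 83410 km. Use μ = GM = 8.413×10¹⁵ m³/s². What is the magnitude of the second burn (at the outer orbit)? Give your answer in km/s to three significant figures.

Δv ≈ 3.45 km/s

r₁ = 22890 km = 2.289×10⁷ m.
r₂ = 83410 km = 8.341×10⁷ m.
Transfer ellipse a_t = (r₁ + r₂)/2 = 5.315×10⁷ m.
At r₁: circular v_c1 = √(μ/r₁) = 19170 m/s; transfer-periapsis v_p = √[μ(2/r₁ − 1/a_t)] = 24020 m/s.
At r₂: circular v_c2 = √(μ/r₂) = 10040 m/s; transfer-apoapsis v_a = √[μ(2/r₂ − 1/a_t)] = 6591 m/s.
Δv₂ = v_c2 − v_a = 3452 m/s.
= 3.452 km/s.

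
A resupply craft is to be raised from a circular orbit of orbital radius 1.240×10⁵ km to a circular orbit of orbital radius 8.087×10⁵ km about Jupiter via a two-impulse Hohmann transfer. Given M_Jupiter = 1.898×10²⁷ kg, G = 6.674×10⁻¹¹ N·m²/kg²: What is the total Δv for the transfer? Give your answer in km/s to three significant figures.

Δv_total ≈ 16.2 km/s

μ = GM = 6.674×10⁻¹¹ × 1.898×10²⁷ = 1.267×10¹⁷ m³/s².
r₁ = 1.240×10⁵ km = 1.240×10⁸ m.
r₂ = 8.087×10⁵ km = 8.087×10⁸ m.
Transfer ellipse a_t = (r₁ + r₂)/2 = 4.664×10⁸ m.
At r₁: circular v_c1 = √(μ/r₁) = 31960 m/s; transfer-perijove v_p = √[μ(2/r₁ − 1/a_t)] = 42090 m/s.
Δv₁ = v_p − v_c1 = 10130 m/s.
At r₂: circular v_c2 = √(μ/r₂) = 12520 m/s; transfer-apojove v_a = √[μ(2/r₂ − 1/a_t)] = 6454 m/s.
Δv₂ = v_c2 − v_a = 6062 m/s.
Total Δv = Δv₁ + Δv₂ = 16190 m/s = 16.19 km/s.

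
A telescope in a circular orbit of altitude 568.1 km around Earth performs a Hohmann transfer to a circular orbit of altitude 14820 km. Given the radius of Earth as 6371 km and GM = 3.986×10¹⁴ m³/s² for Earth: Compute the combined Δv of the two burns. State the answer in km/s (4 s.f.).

r₁ = 6371 + 568.1 = 6939.1 km = 6.9391×10⁶ m.
r₂ = 6371 + 14820 = 21191 km = 2.1191×10⁷ m.
Transfer ellipse a_t = (r₁ + r₂)/2 = 1.407×10⁷ m.
At r₁: circular v_c1 = √(μ/r₁) = 7579 m/s; transfer-perigee v_p = √[μ(2/r₁ − 1/a_t)] = 9303 m/s.
Δv₁ = v_p − v_c1 = 1724 m/s.
At r₂: circular v_c2 = √(μ/r₂) = 4337 m/s; transfer-apogee v_a = √[μ(2/r₂ − 1/a_t)] = 3046 m/s.
Δv₂ = v_c2 − v_a = 1291 m/s.
Total Δv = Δv₁ + Δv₂ = 3015 m/s = 3.015 km/s.

Δv_total ≈ 3.015 km/s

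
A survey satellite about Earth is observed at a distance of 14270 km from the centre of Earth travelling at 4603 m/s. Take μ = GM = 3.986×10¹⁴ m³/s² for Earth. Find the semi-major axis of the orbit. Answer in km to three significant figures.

a ≈ 11500 km

r = 1.427×10⁷ m.
Vis-viva rearranged: 1/a = 2/r − v²/μ = 1.402×10⁻⁷ − 5.316×10⁻⁸ = 8.700×10⁻⁸ m⁻¹.
a = 1.149×10⁷ m = 11494 km.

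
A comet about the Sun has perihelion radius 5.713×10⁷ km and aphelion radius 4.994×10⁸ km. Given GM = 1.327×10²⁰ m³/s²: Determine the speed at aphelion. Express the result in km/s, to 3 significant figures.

Semi-major axis a = (r_p + r_a)/2 = 2.7826×10⁸ km = 2.783×10¹¹ m.
Vis-viva: v² = μ(2/r − 1/a) = 1.327×10²⁰ × (4.005×10⁻¹² − 3.594×10⁻¹²) = 5.455×10⁷ m²/s².
v = 7386 m/s = 7.386 km/s.

v ≈ 7.39 km/s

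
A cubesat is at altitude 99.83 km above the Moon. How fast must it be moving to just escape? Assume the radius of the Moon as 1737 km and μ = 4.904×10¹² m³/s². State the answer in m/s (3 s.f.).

v_esc ≈ 2310 m/s

r = 1737 + 99.83 = 1836.8 km = 1.8368×10⁶ m.
Escape speed v_esc = √(2μ/r) = √(2 × 4.904×10¹² / 1.837×10⁶) = √(5.340×10⁶) = 2311 m/s.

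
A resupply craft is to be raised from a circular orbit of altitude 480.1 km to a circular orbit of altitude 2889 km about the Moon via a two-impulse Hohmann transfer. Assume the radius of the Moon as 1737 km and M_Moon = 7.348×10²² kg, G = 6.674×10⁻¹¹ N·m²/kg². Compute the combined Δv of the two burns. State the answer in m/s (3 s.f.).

Δv_total ≈ 443 m/s

μ = GM = 6.674×10⁻¹¹ × 7.348×10²² = 4.904×10¹² m³/s².
r₁ = 1737 + 480.1 = 2217.1 km = 2.2171×10⁶ m.
r₂ = 1737 + 2889 = 4626.0 km = 4.6260×10⁶ m.
Transfer ellipse a_t = (r₁ + r₂)/2 = 3.422×10⁶ m.
At r₁: circular v_c1 = √(μ/r₁) = 1487 m/s; transfer-perilune v_p = √[μ(2/r₁ − 1/a_t)] = 1729 m/s.
Δv₁ = v_p − v_c1 = 242.1 m/s.
At r₂: circular v_c2 = √(μ/r₂) = 1030 m/s; transfer-apolune v_a = √[μ(2/r₂ − 1/a_t)] = 828.8 m/s.
Δv₂ = v_c2 − v_a = 200.8 m/s.
Total Δv = Δv₁ + Δv₂ = 442.9 m/s.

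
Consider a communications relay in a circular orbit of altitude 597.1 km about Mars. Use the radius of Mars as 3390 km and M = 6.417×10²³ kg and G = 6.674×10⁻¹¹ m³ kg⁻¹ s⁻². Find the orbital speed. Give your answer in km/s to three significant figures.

v ≈ 3.28 km/s

μ = GM = 6.674×10⁻¹¹ × 6.417×10²³ = 4.283×10¹³ m³/s².
r = 3390 + 597.1 = 3987.1 km = 3.9871×10⁶ m.
For a circular orbit v = √(μ/r) = √(4.283×10¹³ / 3.987×10⁶) = √(1.074×10⁷) = 3277 m/s.
That is 3.277 km/s.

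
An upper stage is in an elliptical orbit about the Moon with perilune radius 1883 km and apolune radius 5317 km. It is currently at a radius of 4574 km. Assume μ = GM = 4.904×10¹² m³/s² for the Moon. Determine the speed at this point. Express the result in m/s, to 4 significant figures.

Semi-major axis a = (r_p + r_a)/2 = 3600.0 km = 3.600×10⁶ m.
Vis-viva: v² = μ(2/r − 1/a) = 4.904×10¹² × (4.373×10⁻⁷ − 2.778×10⁻⁷) = 7.821×10⁵ m²/s².
v = 884.3 m/s.

v ≈ 884.3 m/s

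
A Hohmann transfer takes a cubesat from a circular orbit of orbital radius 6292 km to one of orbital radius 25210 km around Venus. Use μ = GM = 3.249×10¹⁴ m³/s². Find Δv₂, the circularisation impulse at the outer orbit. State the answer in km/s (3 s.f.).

r₁ = 6292 km = 6.292×10⁶ m.
r₂ = 25210 km = 2.521×10⁷ m.
Transfer ellipse a_t = (r₁ + r₂)/2 = 1.575×10⁷ m.
At r₁: circular v_c1 = √(μ/r₁) = 7186 m/s; transfer-periapsis v_p = √[μ(2/r₁ − 1/a_t)] = 9091 m/s.
At r₂: circular v_c2 = √(μ/r₂) = 3590 m/s; transfer-apoapsis v_a = √[μ(2/r₂ − 1/a_t)] = 2269 m/s.
Δv₂ = v_c2 − v_a = 1321 m/s.
= 1.321 km/s.

Δv ≈ 1.32 km/s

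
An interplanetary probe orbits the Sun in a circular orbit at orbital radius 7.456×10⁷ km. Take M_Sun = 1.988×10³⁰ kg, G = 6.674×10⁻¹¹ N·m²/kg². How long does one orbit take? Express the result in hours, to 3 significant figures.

T ≈ 3080 hours

μ = GM = 6.674×10⁻¹¹ × 1.988×10³⁰ = 1.327×10²⁰ m³/s².
r = 7.456×10⁷ km = 7.456×10¹⁰ m.
Kepler's third law: T = 2π√(r³/μ) = 2π√((7.456×10¹⁰)³ / 1.327×10²⁰).
r³/μ = 3.124×10¹² s², so T = 2π × 1.767×10⁶ = 1.111×10⁷ s.
Converting: 1.111×10⁷ s ÷ 3600 = 3085 hours.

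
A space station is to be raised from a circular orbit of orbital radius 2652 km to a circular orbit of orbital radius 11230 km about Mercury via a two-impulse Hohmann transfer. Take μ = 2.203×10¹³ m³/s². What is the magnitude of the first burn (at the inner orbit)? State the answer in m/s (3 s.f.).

r₁ = 2652 km = 2.652×10⁶ m.
r₂ = 11230 km = 1.123×10⁷ m.
Transfer ellipse a_t = (r₁ + r₂)/2 = 6.941×10⁶ m.
At r₁: circular v_c1 = √(μ/r₁) = 2882 m/s; transfer-periherm v_p = √[μ(2/r₁ − 1/a_t)] = 3666 m/s.
Δv₁ = v_p − v_c1 = 783.9 m/s.

Δv ≈ 784 m/s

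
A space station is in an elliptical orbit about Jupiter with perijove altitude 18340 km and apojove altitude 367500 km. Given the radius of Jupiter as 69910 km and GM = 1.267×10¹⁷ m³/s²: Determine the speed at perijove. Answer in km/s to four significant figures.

v ≈ 48.88 km/s

r_p = 69910 + 18340 = 88250 km = 8.8250×10⁷ m.
r_a = 69910 + 367500 = 437410 km = 4.3741×10⁸ m.
Semi-major axis a = (r_p + r_a)/2 = 2.6283×10⁵ km = 2.628×10⁸ m.
Vis-viva: v² = μ(2/r − 1/a) = 1.267×10¹⁷ × (2.266×10⁻⁸ − 3.805×10⁻⁹) = 2.389×10⁹ m²/s².
v = 48880 m/s = 48.88 km/s.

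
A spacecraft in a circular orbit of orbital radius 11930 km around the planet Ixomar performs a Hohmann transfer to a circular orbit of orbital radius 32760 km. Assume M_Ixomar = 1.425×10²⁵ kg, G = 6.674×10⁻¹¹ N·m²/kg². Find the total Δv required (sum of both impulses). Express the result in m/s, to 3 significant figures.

μ = GM = 6.674×10⁻¹¹ × 1.425×10²⁵ = 9.510×10¹⁴ m³/s².
r₁ = 11930 km = 1.193×10⁷ m.
r₂ = 32760 km = 3.276×10⁷ m.
Transfer ellipse a_t = (r₁ + r₂)/2 = 2.234×10⁷ m.
At r₁: circular v_c1 = √(μ/r₁) = 8929 m/s; transfer-periapsis v_p = √[μ(2/r₁ − 1/a_t)] = 10810 m/s.
Δv₁ = v_p − v_c1 = 1882 m/s.
At r₂: circular v_c2 = √(μ/r₂) = 5388 m/s; transfer-apoapsis v_a = √[μ(2/r₂ − 1/a_t)] = 3937 m/s.
Δv₂ = v_c2 − v_a = 1451 m/s.
Total Δv = Δv₁ + Δv₂ = 3333 m/s.

Δv_total ≈ 3330 m/s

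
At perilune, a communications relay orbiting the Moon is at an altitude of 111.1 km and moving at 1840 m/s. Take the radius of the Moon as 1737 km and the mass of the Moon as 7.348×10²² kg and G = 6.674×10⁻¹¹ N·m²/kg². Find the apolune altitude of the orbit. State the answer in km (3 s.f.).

μ = GM = 6.674×10⁻¹¹ × 7.348×10²² = 4.904×10¹² m³/s².
r_p = 1737 + 111.1 = 1848.1 km = 1.848×10⁶ m.
Specific energy ε = v²/2 − μ/r = -9.608×10⁵ J/kg, so a = −μ/(2ε) = 2.552×10⁶ m.
The apsides satisfy r_p + r_a = 2a, so the apolune radius is 2a − r_p = 3.256×10⁶ m = 3256.2 km.
Apolune altitude = 3256.2 − 1737 = 1519.2 km.

apolune altitude ≈ 1520 km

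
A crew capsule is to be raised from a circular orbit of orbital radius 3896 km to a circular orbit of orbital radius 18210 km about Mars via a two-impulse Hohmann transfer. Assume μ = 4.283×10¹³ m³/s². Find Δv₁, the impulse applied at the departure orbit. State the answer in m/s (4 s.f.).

Δv ≈ 940.2 m/s

r₁ = 3896 km = 3.896×10⁶ m.
r₂ = 18210 km = 1.821×10⁷ m.
Transfer ellipse a_t = (r₁ + r₂)/2 = 1.105×10⁷ m.
At r₁: circular v_c1 = √(μ/r₁) = 3316 m/s; transfer-periapsis v_p = √[μ(2/r₁ − 1/a_t)] = 4256 m/s.
Δv₁ = v_p − v_c1 = 940.2 m/s.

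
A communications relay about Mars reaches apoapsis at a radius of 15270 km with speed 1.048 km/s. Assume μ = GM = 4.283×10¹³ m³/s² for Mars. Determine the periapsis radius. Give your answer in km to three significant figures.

periapsis radius ≈ 3720 km

r_a = 1.527×10⁷ m.
Specific energy ε = v²/2 − μ/r = -2.256×10⁶ J/kg, so a = −μ/(2ε) = 9.494×10⁶ m.
The apsides satisfy r_p + r_a = 2a, so the periapsis radius is 2a − r_a = 3.718×10⁶ m = 3717.5 km.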